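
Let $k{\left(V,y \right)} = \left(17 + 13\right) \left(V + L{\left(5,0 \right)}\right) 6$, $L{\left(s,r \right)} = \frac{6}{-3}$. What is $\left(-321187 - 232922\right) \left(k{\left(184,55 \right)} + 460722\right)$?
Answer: $-273442817538$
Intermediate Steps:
$L{\left(s,r \right)} = -2$ ($L{\left(s,r \right)} = 6 \left(- \frac{1}{3}\right) = -2$)
$k{\left(V,y \right)} = -360 + 180 V$ ($k{\left(V,y \right)} = \left(17 + 13\right) \left(V - 2\right) 6 = 30 \left(-2 + V\right) 6 = \left(-60 + 30 V\right) 6 = -360 + 180 V$)
$\left(-321187 - 232922\right) \left(k{\left(184,55 \right)} + 460722\right) = \left(-321187 - 232922\right) \left(\left(-360 + 180 \cdot 184\right) + 460722\right) = - 554109 \left(\left(-360 + 33120\right) + 460722\right) = - 554109 \left(32760 + 460722\right) = \left(-554109\right) 493482 = -273442817538$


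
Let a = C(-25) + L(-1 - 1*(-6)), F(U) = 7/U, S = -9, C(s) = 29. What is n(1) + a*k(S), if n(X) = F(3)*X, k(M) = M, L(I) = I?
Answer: -911/3 ≈ -303.67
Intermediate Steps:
n(X) = 7*X/3 (n(X) = (7/3)*X = (7*(⅓))*X = 7*X/3)
a = 34 (a = 29 + (-1 - 1*(-6)) = 29 + (-1 + 6) = 29 + 5 = 34)
n(1) + a*k(S) = (7/3)*1 + 34*(-9) = 7/3 - 306 = -911/3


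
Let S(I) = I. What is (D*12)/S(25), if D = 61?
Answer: 732/25 ≈ 29.280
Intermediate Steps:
(D*12)/S(25) = (61*12)/25 = 732*(1/25) = 732/25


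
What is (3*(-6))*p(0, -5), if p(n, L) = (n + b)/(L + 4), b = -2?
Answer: -36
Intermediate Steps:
p(n, L) = (-2 + n)/(4 + L) (p(n, L) = (n - 2)/(L + 4) = (-2 + n)/(4 + L))
(3*(-6))*p(0, -5) = (3*(-6))*((-2 + 0)/(4 - 5)) = -18*(-2)/(-1) = -(-18)*(-2) = -18*2 = -36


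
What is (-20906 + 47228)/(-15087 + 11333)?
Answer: -13161/1877 ≈ -7.0117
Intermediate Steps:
(-20906 + 47228)/(-15087 + 11333) = 26322/(-3754) = 26322*(-1/3754) = -13161/1877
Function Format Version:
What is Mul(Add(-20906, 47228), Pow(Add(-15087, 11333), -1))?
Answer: Rational(-13161, 1877) ≈ -7.0117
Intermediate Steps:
Mul(Add(-20906, 47228), Pow(Add(-15087, 11333), -1)) = Mul(26322, Pow(-3754, -1)) = Mul(26322, Rational(-1, 3754)) = Rational(-13161, 1877)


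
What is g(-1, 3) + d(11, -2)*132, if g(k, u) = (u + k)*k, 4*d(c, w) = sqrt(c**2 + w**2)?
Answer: -2 + 165*sqrt(5) ≈ 366.95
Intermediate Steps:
d(c, w) = sqrt(c**2 + w**2)/4
g(k, u) = k*(k + u) (g(k, u) = (k + u)*k = k*(k + u))
g(-1, 3) + d(11, -2)*132 = -(-1 + 3) + (sqrt(11**2 + (-2)**2)/4)*132 = -1*2 + (sqrt(121 + 4)/4)*132 = -2 + (sqrt(125)/4)*132 = -2 + ((5*sqrt(5))/4)*132 = -2 + (5*sqrt(5)/4)*132 = -2 + 165*sqrt(5)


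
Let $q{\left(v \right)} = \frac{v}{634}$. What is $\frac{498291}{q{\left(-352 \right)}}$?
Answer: $- \frac{157958247}{176} \approx -8.9749 \cdot 10^{5}$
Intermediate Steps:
$q{\left(v \right)} = \frac{v}{634}$ ($q{\left(v \right)} = v \frac{1}{634} = \frac{v}{634}$)
$\frac{498291}{q{\left(-352 \right)}} = \frac{498291}{\frac{1}{634} \left(-352\right)} = \frac{498291}{- \frac{176}{317}} = 498291 \left(- \frac{317}{176}\right) = - \frac{157958247}{176}$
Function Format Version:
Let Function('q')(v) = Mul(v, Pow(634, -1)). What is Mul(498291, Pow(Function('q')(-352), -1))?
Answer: Rational(-157958247, 176) ≈ -8.9749e+5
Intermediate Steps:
Function('q')(v) = Mul(Rational(1, 634), v) (Function('q')(v) = Mul(v, Rational(1, 634)) = Mul(Rational(1, 634), v))
Mul(498291, Pow(Function('q')(-352), -1)) = Mul(498291, Pow(Mul(Rational(1, 634), -352), -1)) = Mul(498291, Pow(Rational(-176, 317), -1)) = Mul(498291, Rational(-317, 176)) = Rational(-157958247, 176)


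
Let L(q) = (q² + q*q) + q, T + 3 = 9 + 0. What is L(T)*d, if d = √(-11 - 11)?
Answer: 78*I*√22 ≈ 365.85*I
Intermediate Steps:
T = 6 (T = -3 + (9 + 0) = -3 + 9 = 6)
L(q) = q + 2*q² (L(q) = (q² + q²) + q = 2*q² + q = q + 2*q²)
d = I*√22 (d = √(-22) = I*√22 ≈ 4.6904*I)
L(T)*d = (6*(1 + 2*6))*(I*√22) = (6*(1 + 12))*(I*√22) = (6*13)*(I*√22) = 78*(I*√22) = 78*I*√22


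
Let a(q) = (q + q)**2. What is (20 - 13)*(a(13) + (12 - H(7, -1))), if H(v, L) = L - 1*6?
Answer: 4865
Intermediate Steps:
a(q) = 4*q**2 (a(q) = (2*q)**2 = 4*q**2)
H(v, L) = -6 + L (H(v, L) = L - 6 = -6 + L)
(20 - 13)*(a(13) + (12 - H(7, -1))) = (20 - 13)*(4*13**2 + (12 - (-6 - 1))) = 7*(4*169 + (12 - 1*(-7))) = 7*(676 + (12 + 7)) = 7*(676 + 19) = 7*695 = 4865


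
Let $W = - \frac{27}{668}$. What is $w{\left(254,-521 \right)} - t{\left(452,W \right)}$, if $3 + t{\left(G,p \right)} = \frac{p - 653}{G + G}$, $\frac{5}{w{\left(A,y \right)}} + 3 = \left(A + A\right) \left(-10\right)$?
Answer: $\frac{11422786941}{3069481376} \approx 3.7214$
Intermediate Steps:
$w{\left(A,y \right)} = \frac{5}{-3 - 20 A}$ ($w{\left(A,y \right)} = \frac{5}{-3 + \left(A + A\right) \left(-10\right)} = \frac{5}{-3 + 2 A \left(-10\right)} = \frac{5}{-3 - 20 A}$)
$W = - \frac{27}{668}$ ($W = \left(-27\right) \frac{1}{668} = - \frac{27}{668} \approx -0.040419$)
$t{\left(G,p \right)} = -3 + \frac{-653 + p}{2 G}$ ($t{\left(G,p \right)} = -3 + \frac{p - 653}{G + G} = -3 + \frac{-653 + p}{2 G}$)
$w{\left(254,-521 \right)} - t{\left(452,W \right)} = - \frac{5}{3 + 20 \cdot 254} - \frac{-653 - \frac{27}{668} - 2712}{2 \cdot 452} = - \frac{5}{3 + 5080} - \frac{1}{2} \cdot \frac{1}{452} \left(-653 - \frac{27}{668} - 2712\right) = - \frac{5}{5083} - \frac{1}{2} \cdot \frac{1}{452} \left(- \frac{2247847}{668}\right) = \left(-5\right) \frac{1}{5083} - - \frac{2247847}{603872} = - \frac{5}{5083} + \frac{2247847}{603872} = \frac{11422786941}{3069481376}$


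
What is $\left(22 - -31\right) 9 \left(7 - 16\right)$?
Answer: $-4293$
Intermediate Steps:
$\left(22 - -31\right) 9 \left(7 - 16\right) = \left(22 + 31\right) 9 \left(-9\right) = 53 \left(-81\right) = -4293$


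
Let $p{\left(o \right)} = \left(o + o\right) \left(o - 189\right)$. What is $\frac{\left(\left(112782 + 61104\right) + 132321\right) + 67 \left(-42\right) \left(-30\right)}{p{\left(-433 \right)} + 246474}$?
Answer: $\frac{390627}{785126} \approx 0.49753$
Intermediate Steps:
$p{\left(o \right)} = 2 o \left(-189 + o\right)$ ($p{\left(o \right)} = 2 o \left(o - 189\right) = 2 o \left(-189 + o\right)$)
$\frac{\left(\left(112782 + 61104\right) + 132321\right) + 67 \left(-42\right) \left(-30\right)}{p{\left(-433 \right)} + 246474} = \frac{\left(\left(112782 + 61104\right) + 132321\right) + 67 \left(-42\right) \left(-30\right)}{2 \left(-433\right) \left(-189 - 433\right) + 246474} = \frac{\left(173886 + 132321\right) - -84420}{2 \left(-433\right) \left(-622\right) + 246474} = \frac{306207 + 84420}{538652 + 246474} = \frac{390627}{785126}$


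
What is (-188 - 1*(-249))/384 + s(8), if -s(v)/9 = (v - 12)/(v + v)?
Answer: 925/384 ≈ 2.4089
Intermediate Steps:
s(v) = -9*(-12 + v)/(2*v) (s(v) = -9*(v - 12)/(v + v) = -9*(-12 + v)/(2*v))
(-188 - 1*(-249))/384 + s(8) = (-188 - 1*(-249))/384 + (-9/2 + 54/8) = (-188 + 249)*(1/384) + (-9/2 + 54*(⅛)) = 61*(1/384) + (-9/2 + 27/4) = 61/384 + 9/4 = 925/384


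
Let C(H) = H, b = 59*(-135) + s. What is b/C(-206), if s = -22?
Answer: 7987/206 ≈ 38.772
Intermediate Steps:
b = -7987 (b = 59*(-135) - 22 = -7965 - 22 = -7987)
b/C(-206) = -7987/(-206) = -7987*(-1/206) = 7987/206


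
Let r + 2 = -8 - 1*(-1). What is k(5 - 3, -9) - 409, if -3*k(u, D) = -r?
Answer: -412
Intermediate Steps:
r = -9 (r = -2 + (-8 - 1*(-1)) = -2 + (-8 + 1) = -2 - 7 = -9)
k(u, D) = -3 (k(u, D) = -(-1)*(-9)/3 = -⅓*9 = -3)
k(5 - 3, -9) - 409 = -3 - 409 = -412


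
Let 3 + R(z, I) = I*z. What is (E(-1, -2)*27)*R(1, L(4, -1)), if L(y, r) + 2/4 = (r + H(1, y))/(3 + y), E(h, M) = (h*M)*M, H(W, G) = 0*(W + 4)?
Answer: 2754/7 ≈ 393.43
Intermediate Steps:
H(W, G) = 0 (H(W, G) = 0*(4 + W) = 0)
E(h, M) = h*M² (E(h, M) = (M*h)*M = h*M²)
L(y, r) = -½ + r/(3 + y) (L(y, r) = -½ + (r + 0)/(3 + y) = -½ + r/(3 + y))
R(z, I) = -3 + I*z
(E(-1, -2)*27)*R(1, L(4, -1)) = (-1*(-2)²*27)*(-3 + ((-3 - 1*4 + 2*(-1))/(2*(3 + 4)))*1) = (-1*4*27)*(-3 + ((½)*(-3 - 4 - 2)/7)*1) = (-4*27)*(-3 + ((½)*(⅐)*(-9))*1) = -108*(-3 - 9/14*1) = -108*(-3 - 9/14) = -108*(-51/14) = 2754/7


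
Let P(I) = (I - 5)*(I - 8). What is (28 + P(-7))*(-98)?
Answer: -20384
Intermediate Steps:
P(I) = (-8 + I)*(-5 + I) (P(I) = (-5 + I)*(-8 + I) = (-8 + I)*(-5 + I))
(28 + P(-7))*(-98) = (28 + (40 + (-7)**2 - 13*(-7)))*(-98) = (28 + (40 + 49 + 91))*(-98) = (28 + 180)*(-98) = 208*(-98) = -20384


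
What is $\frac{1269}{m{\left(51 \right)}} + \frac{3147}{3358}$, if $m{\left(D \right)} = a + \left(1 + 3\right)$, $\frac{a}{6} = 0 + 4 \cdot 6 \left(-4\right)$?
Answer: $- \frac{1230609}{960388} \approx -1.2814$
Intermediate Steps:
$a = -576$ ($a = 6 \left(0 + 4 \cdot 6 \left(-4\right)\right) = 6 \left(0 + 24 \left(-4\right)\right) = 6 \left(0 - 96\right) = 6 \left(-96\right) = -576$)
$m{\left(D \right)} = -572$ ($m{\left(D \right)} = -576 + \left(1 + 3\right) = -576 + 4 = -572$)
$\frac{1269}{m{\left(51 \right)}} + \frac{3147}{3358} = \frac{1269}{-572} + \frac{3147}{3358} = 1269 \left(- \frac{1}{572}\right) + 3147 \cdot \frac{1}{3358} = - \frac{1269}{572} + \frac{3147}{3358} = - \frac{1230609}{960388}$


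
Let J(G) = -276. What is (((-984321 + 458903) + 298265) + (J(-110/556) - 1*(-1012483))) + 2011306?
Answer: 2796360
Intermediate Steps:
(((-984321 + 458903) + 298265) + (J(-110/556) - 1*(-1012483))) + 2011306 = (((-984321 + 458903) + 298265) + (-276 - 1*(-1012483))) + 2011306 = ((-525418 + 298265) + (-276 + 1012483)) + 2011306 = (-227153 + 1012207) + 2011306 = 785054 + 2011306 = 2796360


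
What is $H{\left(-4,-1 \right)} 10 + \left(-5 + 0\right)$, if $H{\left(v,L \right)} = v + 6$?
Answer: $15$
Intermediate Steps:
$H{\left(v,L \right)} = 6 + v$
$H{\left(-4,-1 \right)} 10 + \left(-5 + 0\right) = \left(6 - 4\right) 10 + \left(-5 + 0\right) = 2 \cdot 10 - 5 = 20 - 5 = 15$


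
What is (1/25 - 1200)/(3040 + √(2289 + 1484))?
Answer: -18239392/46189135 + 209993*√77/230945675 ≈ -0.38691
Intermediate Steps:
(1/25 - 1200)/(3040 + √(2289 + 1484)) = (1/25 - 1200)/(3040 + √3773) = -29999/(25*(3040 + 7*√77))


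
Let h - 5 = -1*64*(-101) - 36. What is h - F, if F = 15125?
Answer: -8692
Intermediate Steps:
h = 6433 (h = 5 + (-1*64*(-101) - 36) = 5 + (-64*(-101) - 36) = 5 + (6464 - 36) = 5 + 6428 = 6433)
h - F = 6433 - 1*15125 = 6433 - 15125 = -8692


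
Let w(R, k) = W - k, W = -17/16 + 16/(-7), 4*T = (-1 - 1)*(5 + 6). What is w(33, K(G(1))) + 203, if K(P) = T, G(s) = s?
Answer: 22977/112 ≈ 205.15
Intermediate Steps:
T = -11/2 (T = ((-1 - 1)*(5 + 6))/4 = (-2*11)/4 = (1/4)*(-22) = -11/2 ≈ -5.5000)
W = -375/112 (W = -17*1/16 + 16*(-1/7) = -17/16 - 16/7 = -375/112 ≈ -3.3482)
K(P) = -11/2
w(R, k) = -375/112 - k
w(33, K(G(1))) + 203 = (-375/112 - 1*(-11/2)) + 203 = (-375/112 + 11/2) + 203 = 241/112 + 203 = 22977/112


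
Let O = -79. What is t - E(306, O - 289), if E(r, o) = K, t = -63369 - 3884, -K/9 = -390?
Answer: -70763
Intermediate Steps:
K = 3510 (K = -9*(-390) = 3510)
t = -67253
E(r, o) = 3510
t - E(306, O - 289) = -67253 - 1*3510 = -67253 - 3510 = -70763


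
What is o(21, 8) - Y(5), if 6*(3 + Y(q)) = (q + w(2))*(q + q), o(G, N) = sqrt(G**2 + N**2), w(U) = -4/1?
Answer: 4/3 + sqrt(505) ≈ 23.806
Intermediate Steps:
w(U) = -4 (w(U) = -4*1 = -4)
Y(q) = -3 + q*(-4 + q)/3 (Y(q) = -3 + ((q - 4)*(q + q))/6 = -3 + ((-4 + q)*(2*q))/6 = -3 + (2*q*(-4 + q))/6 = -3 + q*(-4 + q)/3)
o(21, 8) - Y(5) = sqrt(21**2 + 8**2) - (-3 - 4/3*5 + (1/3)*5**2) = sqrt(441 + 64) - (-3 - 20/3 + (1/3)*25) = sqrt(505) - (-3 - 20/3 + 25/3) = sqrt(505) - 1*(-4/3) = sqrt(505) + 4/3 = 4/3 + sqrt(505)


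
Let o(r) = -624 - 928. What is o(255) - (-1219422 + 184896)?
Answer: 1032974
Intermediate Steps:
o(r) = -1552
o(255) - (-1219422 + 184896) = -1552 - (-1219422 + 184896) = -1552 - 1*(-1034526) = -1552 + 1034526 = 1032974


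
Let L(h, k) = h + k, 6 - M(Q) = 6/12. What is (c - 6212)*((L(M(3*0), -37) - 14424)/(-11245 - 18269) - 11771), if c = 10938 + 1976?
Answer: -776080069209/9838 ≈ -7.8886e+7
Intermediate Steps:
c = 12914
M(Q) = 11/2 (M(Q) = 6 - 6/12 = 6 - 1*1/2 = 6 - 1/2 = 11/2)
(c - 6212)*((L(M(3*0), -37) - 14424)/(-11245 - 18269) - 11771) = (12914 - 6212)*(((11/2 - 37) - 14424)/(-11245 - 18269) - 11771) = 6702*((-63/2 - 14424)/(-29514) - 11771) = 6702*(-28911/2*(-1/29514) - 11771) = 6702*(9637/19676 - 11771) = 6702*(-231596559/19676) = -776080069209/9838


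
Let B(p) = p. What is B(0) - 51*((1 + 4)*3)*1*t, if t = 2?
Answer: -1530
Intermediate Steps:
B(0) - 51*((1 + 4)*3)*1*t = 0 - 51*((1 + 4)*3)*1*2 = 0 - 51*(5*3)*1*2 = 0 - 51*15*1*2 = 0 - 765*2 = 0 - 51*30 = 0 - 1530 = -1530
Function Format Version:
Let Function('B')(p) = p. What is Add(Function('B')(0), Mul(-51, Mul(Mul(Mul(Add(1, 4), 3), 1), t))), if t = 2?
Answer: -1530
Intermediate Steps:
Add(Function('B')(0), Mul(-51, Mul(Mul(Mul(Add(1, 4), 3), 1), t))) = Add(0, Mul(-51, Mul(Mul(Mul(Add(1, 4), 3), 1), 2))) = Add(0, Mul(-51, Mul(Mul(Mul(5, 3), 1), 2))) = Add(0, Mul(-51, Mul(Mul(15, 1), 2))) = Add(0, Mul(-51, Mul(15, 2))) = Add(0, Mul(-51, 30)) = Add(0, -1530) = -1530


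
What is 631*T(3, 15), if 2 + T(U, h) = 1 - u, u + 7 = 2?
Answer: 2524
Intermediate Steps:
u = -5 (u = -7 + 2 = -5)
T(U, h) = 4 (T(U, h) = -2 + (1 - 1*(-5)) = -2 + (1 + 5) = -2 + 6 = 4)
631*T(3, 15) = 631*4 = 2524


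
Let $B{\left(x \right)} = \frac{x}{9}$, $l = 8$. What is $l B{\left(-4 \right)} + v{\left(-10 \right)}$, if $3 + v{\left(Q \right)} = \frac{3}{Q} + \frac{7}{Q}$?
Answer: $- \frac{68}{9} \approx -7.5556$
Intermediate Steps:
$B{\left(x \right)} = \frac{x}{9}$ ($B{\left(x \right)} = x \frac{1}{9} = \frac{x}{9}$)
$v{\left(Q \right)} = -3 + \frac{10}{Q}$ ($v{\left(Q \right)} = -3 + \left(\frac{3}{Q} + \frac{7}{Q}\right) = -3 + \frac{10}{Q}$)
$l B{\left(-4 \right)} + v{\left(-10 \right)} = 8 \cdot \frac{1}{9} \left(-4\right) - \left(3 - \frac{10}{-10}\right) = 8 \left(- \frac{4}{9}\right) + \left(-3 + 10 \left(- \frac{1}{10}\right)\right) = - \frac{32}{9} - 4 = - \frac{68}{9}$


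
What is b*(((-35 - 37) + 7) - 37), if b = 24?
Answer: -2448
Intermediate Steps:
b*(((-35 - 37) + 7) - 37) = 24*(((-35 - 37) + 7) - 37) = 24*((-72 + 7) - 37) = 24*(-65 - 37) = 24*(-102) = -2448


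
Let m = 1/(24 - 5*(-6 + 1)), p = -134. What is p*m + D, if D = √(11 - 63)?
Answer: -134/49 + 2*I*√13 ≈ -2.7347 + 7.2111*I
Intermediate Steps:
D = 2*I*√13 (D = √(-52) = 2*I*√13 ≈ 7.2111*I)
m = 1/49 (m = 1/(24 - 5*(-5)) = 1/(24 + 25) = 1/49 ≈ 0.020408)
p*m + D = -134*1/49 + 2*I*√13 = -134/49 + 2*I*√13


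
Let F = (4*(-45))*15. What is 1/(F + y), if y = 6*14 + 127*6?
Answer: -1/1854 ≈ -0.00053937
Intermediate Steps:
F = -2700 (F = -180*15 = -2700)
y = 846 (y = 84 + 762 = 846)
1/(F + y) = 1/(-2700 + 846) = 1/(-1854) = -1/1854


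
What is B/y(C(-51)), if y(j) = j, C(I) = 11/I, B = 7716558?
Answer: -393544458/11 ≈ -3.5777e+7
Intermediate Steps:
B/y(C(-51)) = 7716558/((11/(-51))) = 7716558/((11*(-1/51))) = 7716558/(-11/51) = 7716558*(-51/11) = -393544458/11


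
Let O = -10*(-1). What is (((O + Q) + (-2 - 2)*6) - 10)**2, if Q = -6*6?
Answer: 3600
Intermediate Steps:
O = 10
Q = -36
(((O + Q) + (-2 - 2)*6) - 10)**2 = (((10 - 36) + (-2 - 2)*6) - 10)**2 = ((-26 - 4*6) - 10)**2 = ((-26 - 24) - 10)**2 = (-50 - 10)**2 = (-60)**2 = 3600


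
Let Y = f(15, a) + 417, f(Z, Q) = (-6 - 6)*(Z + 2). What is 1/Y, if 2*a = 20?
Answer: 1/213 ≈ 0.0046948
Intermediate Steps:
a = 10 (a = (½)*20 = 10)
f(Z, Q) = -24 - 12*Z (f(Z, Q) = -12*(2 + Z) = -24 - 12*Z)
Y = 213 (Y = (-24 - 12*15) + 417 = (-24 - 180) + 417 = -204 + 417 = 213)
1/Y = 1/213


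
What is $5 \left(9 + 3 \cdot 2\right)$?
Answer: $75$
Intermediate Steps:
$5 \left(9 + 3 \cdot 2\right) = 5 \left(9 + 6\right) = 5 \cdot 15 = 75$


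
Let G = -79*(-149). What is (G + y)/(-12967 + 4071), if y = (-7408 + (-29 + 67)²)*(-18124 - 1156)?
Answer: -114997691/8896 ≈ -12927.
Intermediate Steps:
G = 11771
y = 114985920 (y = (-7408 + 38²)*(-19280) = (-7408 + 1444)*(-19280) = -5964*(-19280) = 114985920)
(G + y)/(-12967 + 4071) = (11771 + 114985920)/(-12967 + 4071) = 114997691/(-8896) = 114997691*(-1/8896) = -114997691/8896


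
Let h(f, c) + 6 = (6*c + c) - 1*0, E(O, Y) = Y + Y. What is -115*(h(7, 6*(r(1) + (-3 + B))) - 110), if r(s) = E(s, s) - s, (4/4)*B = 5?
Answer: -1150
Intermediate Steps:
B = 5
E(O, Y) = 2*Y
r(s) = s (r(s) = 2*s - s = s)
h(f, c) = -6 + 7*c (h(f, c) = -6 + ((6*c + c) - 1*0) = -6 + (7*c + 0) = -6 + 7*c)
-115*(h(7, 6*(r(1) + (-3 + B))) - 110) = -115*((-6 + 7*(6*(1 + (-3 + 5)))) - 110) = -115*((-6 + 7*(6*(1 + 2))) - 110) = -115*((-6 + 7*(6*3)) - 110) = -115*((-6 + 7*18) - 110) = -115*((-6 + 126) - 110) = -115*(120 - 110) = -115*10 = -1150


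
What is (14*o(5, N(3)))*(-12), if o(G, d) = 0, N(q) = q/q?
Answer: 0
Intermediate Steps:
N(q) = 1
(14*o(5, N(3)))*(-12) = (14*0)*(-12) = 0*(-12) = 0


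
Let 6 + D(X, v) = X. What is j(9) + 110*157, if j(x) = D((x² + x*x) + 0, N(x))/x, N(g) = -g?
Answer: 51862/3 ≈ 17287.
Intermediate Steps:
D(X, v) = -6 + X
j(x) = (-6 + 2*x²)/x (j(x) = (-6 + ((x² + x*x) + 0))/x = (-6 + ((x² + x²) + 0))/x = (-6 + (2*x² + 0))/x = (-6 + 2*x²)/x)
j(9) + 110*157 = (-6/9 + 2*9) + 110*157 = (-6*⅑ + 18) + 17270 = (-⅔ + 18) + 17270 = 52/3 + 17270 = 51862/3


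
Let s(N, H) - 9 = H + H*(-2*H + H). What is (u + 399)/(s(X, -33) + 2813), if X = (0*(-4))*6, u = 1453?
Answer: 463/425 ≈ 1.0894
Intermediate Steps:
X = 0 (X = 0*6 = 0)
s(N, H) = 9 + H - H² (s(N, H) = 9 + (H + H*(-2*H + H)) = 9 + (H + H*(-H)) = 9 + (H - H²) = 9 + H - H²)
(u + 399)/(s(X, -33) + 2813) = (1453 + 399)/((9 - 33 - 1*(-33)²) + 2813) = 1852/((9 - 33 - 1*1089) + 2813) = 1852/((9 - 33 - 1089) + 2813) = 1852/(-1113 + 2813) = 1852/1700 = 1852*(1/1700) = 463/425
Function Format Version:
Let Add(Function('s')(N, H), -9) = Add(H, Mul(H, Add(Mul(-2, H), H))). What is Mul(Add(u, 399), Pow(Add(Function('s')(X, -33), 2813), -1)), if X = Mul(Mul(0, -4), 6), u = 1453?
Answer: Rational(463, 425) ≈ 1.0894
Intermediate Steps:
X = 0 (X = Mul(0, 6) = 0)
Function('s')(N, H) = Add(9, H, Mul(-1, Pow(H, 2))) (Function('s')(N, H) = Add(9, Add(H, Mul(H, Add(Mul(-2, H), H)))) = Add(9, Add(H, Mul(H, Mul(-1, H)))) = Add(9, Add(H, Mul(-1, Pow(H, 2)))) = Add(9, H, Mul(-1, Pow(H, 2))))
Mul(Add(u, 399), Pow(Add(Function('s')(X, -33), 2813), -1)) = Mul(Add(1453, 399), Pow(Add(Add(9, -33, Mul(-1, Pow(-33, 2))), 2813), -1)) = Mul(1852, Pow(Add(Add(9, -33, Mul(-1, 1089)), 2813), -1)) = Mul(1852, Pow(Add(Add(9, -33, -1089), 2813), -1)) = Mul(1852, Pow(Add(-1113, 2813), -1)) = Mul(1852, Pow(1700, -1)) = Mul(1852, Rational(1, 1700)) = Rational(463, 425)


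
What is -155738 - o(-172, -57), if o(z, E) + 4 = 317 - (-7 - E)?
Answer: -156001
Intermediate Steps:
o(z, E) = 320 + E (o(z, E) = -4 + (317 - (-7 - E)) = -4 + (317 + (7 + E)) = -4 + (324 + E) = 320 + E)
-155738 - o(-172, -57) = -155738 - (320 - 57) = -155738 - 1*263 = -155738 - 263 = -156001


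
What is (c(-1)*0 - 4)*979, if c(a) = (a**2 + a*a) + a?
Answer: -3916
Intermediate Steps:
c(a) = a + 2*a**2 (c(a) = (a**2 + a**2) + a = 2*a**2 + a = a + 2*a**2)
(c(-1)*0 - 4)*979 = (-(1 + 2*(-1))*0 - 4)*979 = (-(1 - 2)*0 - 4)*979 = (-1*(-1)*0 - 4)*979 = (1*0 - 4)*979 = (0 - 4)*979 = -4*979 = -3916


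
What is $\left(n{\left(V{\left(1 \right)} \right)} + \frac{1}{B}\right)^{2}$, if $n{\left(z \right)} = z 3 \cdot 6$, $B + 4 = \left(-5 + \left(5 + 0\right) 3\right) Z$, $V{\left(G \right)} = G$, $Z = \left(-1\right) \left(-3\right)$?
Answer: $\frac{219961}{676} \approx 325.39$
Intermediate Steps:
$Z = 3$
$B = 26$ ($B = -4 + \left(-5 + \left(5 + 0\right) 3\right) 3 = -4 + \left(-5 + 5 \cdot 3\right) 3 = -4 + \left(-5 + 15\right) 3 = -4 + 10 \cdot 3 = -4 + 30 = 26$)
$n{\left(z \right)} = 18 z$ ($n{\left(z \right)} = 3 z 6 = 18 z$)
$\left(n{\left(V{\left(1 \right)} \right)} + \frac{1}{B}\right)^{2} = \left(18 \cdot 1 + \frac{1}{26}\right)^{2} = \left(18 + \frac{1}{26}\right)^{2} = \left(\frac{469}{26}\right)^{2} = \frac{219961}{676}$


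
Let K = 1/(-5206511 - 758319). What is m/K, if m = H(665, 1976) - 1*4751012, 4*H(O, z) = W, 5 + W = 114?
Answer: 56677632732685/2 ≈ 2.8339e+13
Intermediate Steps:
W = 109 (W = -5 + 114 = 109)
H(O, z) = 109/4 (H(O, z) = (¼)*109 = 109/4)
m = -19003939/4 (m = 109/4 - 1*4751012 = 109/4 - 4751012 = -19003939/4 ≈ -4.7510e+6)
K = -1/5964830 (K = 1/(-5964830) = -1/5964830 ≈ -1.6765e-7)
m/K = -19003939/(4*(-1/5964830)) = -19003939/4*(-5964830) = 56677632732685/2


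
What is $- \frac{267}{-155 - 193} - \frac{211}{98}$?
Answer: $- \frac{7877}{5684} \approx -1.3858$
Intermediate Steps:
$- \frac{267}{-155 - 193} - \frac{211}{98} = - \frac{267}{-348} - \frac{211}{98} = \left(-267\right) \left(- \frac{1}{348}\right) - \frac{211}{98} = \frac{89}{116} - \frac{211}{98} = - \frac{7877}{5684}$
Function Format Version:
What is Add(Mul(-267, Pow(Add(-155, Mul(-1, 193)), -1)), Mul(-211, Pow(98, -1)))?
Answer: Rational(-7877, 5684) ≈ -1.3858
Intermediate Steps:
Add(Mul(-267, Pow(Add(-155, Mul(-1, 193)), -1)), Mul(-211, Pow(98, -1))) = Add(Mul(-267, Pow(Add(-155, -193), -1)), Mul(-211, Rational(1, 98))) = Add(Mul(-267, Pow(-348, -1)), Rational(-211, 98)) = Add(Mul(-267, Rational(-1, 348)), Rational(-211, 98)) = Add(Rational(89, 116), Rational(-211, 98)) = Rational(-7877, 5684)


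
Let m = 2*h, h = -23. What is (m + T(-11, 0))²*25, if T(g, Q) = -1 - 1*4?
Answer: 65025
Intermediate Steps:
T(g, Q) = -5 (T(g, Q) = -1 - 4 = -5)
m = -46 (m = 2*(-23) = -46)
(m + T(-11, 0))²*25 = (-46 - 5)²*25 = (-51)²*25 = 2601*25 = 65025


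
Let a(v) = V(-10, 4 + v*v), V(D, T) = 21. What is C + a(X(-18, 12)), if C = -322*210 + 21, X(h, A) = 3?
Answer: -67578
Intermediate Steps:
a(v) = 21
C = -67599 (C = -67620 + 21 = -67599)
C + a(X(-18, 12)) = -67599 + 21 = -67578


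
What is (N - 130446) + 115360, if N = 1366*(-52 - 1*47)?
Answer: -150320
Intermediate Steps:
N = -135234 (N = 1366*(-52 - 47) = 1366*(-99) = -135234)
(N - 130446) + 115360 = (-135234 - 130446) + 115360 = -265680 + 115360 = -150320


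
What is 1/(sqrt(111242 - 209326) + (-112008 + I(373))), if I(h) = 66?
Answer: -55971/6265554724 - I*sqrt(24521)/6265554724 ≈ -8.9331e-6 - 2.4992e-8*I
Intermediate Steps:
1/(sqrt(111242 - 209326) + (-112008 + I(373))) = 1/(sqrt(111242 - 209326) + (-112008 + 66)) = 1/(sqrt(-98084) - 111942) = 1/(2*I*sqrt(24521) - 111942) = 1/(-111942 + 2*I*sqrt(24521))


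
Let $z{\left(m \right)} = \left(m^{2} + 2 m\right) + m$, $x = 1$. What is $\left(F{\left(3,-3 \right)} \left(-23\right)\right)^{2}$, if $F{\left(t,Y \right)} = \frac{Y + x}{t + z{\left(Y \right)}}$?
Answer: $\frac{2116}{9} \approx 235.11$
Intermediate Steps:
$z{\left(m \right)} = m^{2} + 3 m$
$F{\left(t,Y \right)} = \frac{1 + Y}{t + Y \left(3 + Y\right)}$ ($F{\left(t,Y \right)} = \frac{Y + 1}{t + Y \left(3 + Y\right)} = \frac{1 + Y}{t + Y \left(3 + Y\right)}$)
$\left(F{\left(3,-3 \right)} \left(-23\right)\right)^{2} = \left(\frac{1 - 3}{3 - 3 \left(3 - 3\right)} \left(-23\right)\right)^{2} = \left(\frac{1}{3 - 0} \left(-2\right) \left(-23\right)\right)^{2} = \left(\frac{1}{3 + 0} \left(-2\right) \left(-23\right)\right)^{2} = \left(\frac{1}{3} \left(-2\right) \left(-23\right)\right)^{2} = \left(\left(- \frac{2}{3}\right) \left(-23\right)\right)^{2} = \left(\frac{46}{3}\right)^{2} = \frac{2116}{9}$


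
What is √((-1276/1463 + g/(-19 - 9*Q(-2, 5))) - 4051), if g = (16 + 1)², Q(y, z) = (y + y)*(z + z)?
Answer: I*√8332530811066/45353 ≈ 63.648*I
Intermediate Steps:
Q(y, z) = 4*y*z (Q(y, z) = (2*y)*(2*z) = 4*y*z)
g = 289 (g = 17² = 289)
√((-1276/1463 + g/(-19 - 9*Q(-2, 5))) - 4051) = √((-1276/1463 + 289/(-19 - 36*(-2)*5)) - 4051) = √((-1276*1/1463 + 289/(-19 - 9*(-40))) - 4051) = √((-116/133 + 289/(-19 + 360)) - 4051) = √((-116/133 + 289/341) - 4051) = √(-1119/45353 - 4051) = √(-183726122/45353) = I*√8332530811066/45353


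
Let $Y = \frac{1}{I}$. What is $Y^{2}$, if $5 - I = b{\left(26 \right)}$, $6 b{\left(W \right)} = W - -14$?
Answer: $\frac{9}{25} \approx 0.36$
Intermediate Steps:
$b{\left(W \right)} = \frac{7}{3} + \frac{W}{6}$ ($b{\left(W \right)} = \frac{W - -14}{6} = \frac{W + 14}{6} = \frac{14 + W}{6} = \frac{7}{3} + \frac{W}{6}$)
$I = - \frac{5}{3}$ ($I = 5 - \left(\frac{7}{3} + \frac{1}{6} \cdot 26\right) = 5 - \left(\frac{7}{3} + \frac{13}{3}\right) = 5 - \frac{20}{3} = - \frac{5}{3} \approx -1.6667$)
$Y = - \frac{3}{5}$ ($Y = \frac{1}{- \frac{5}{3}} = - \frac{3}{5} \approx -0.6$)
$Y^{2} = \left(- \frac{3}{5}\right)^{2} = \frac{9}{25}$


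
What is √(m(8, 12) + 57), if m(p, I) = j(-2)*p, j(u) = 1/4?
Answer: √59 ≈ 7.6811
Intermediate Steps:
j(u) = ¼ (j(u) = 1*(¼) = ¼)
m(p, I) = p/4
√(m(8, 12) + 57) = √((¼)*8 + 57) = √(2 + 57) = √59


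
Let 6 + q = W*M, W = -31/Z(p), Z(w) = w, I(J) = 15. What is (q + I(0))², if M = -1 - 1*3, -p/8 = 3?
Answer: 529/36 ≈ 14.694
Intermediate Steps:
p = -24 (p = -8*3 = -24)
M = -4 (M = -1 - 3 = -4)
W = 31/24 (W = -31/(-24) = -31*(-1/24) = 31/24 ≈ 1.2917)
q = -67/6 (q = -6 + (31/24)*(-4) = -6 - 31/6 = -67/6 ≈ -11.167)
(q + I(0))² = (-67/6 + 15)² = (23/6)² = 529/36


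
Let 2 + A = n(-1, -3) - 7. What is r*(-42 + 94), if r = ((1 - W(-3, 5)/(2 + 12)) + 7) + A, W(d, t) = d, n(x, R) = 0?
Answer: -286/7 ≈ -40.857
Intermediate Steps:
A = -9 (A = -2 + (0 - 7) = -2 - 7 = -9)
r = -11/14 (r = ((1 - (-3)/(2 + 12)) + 7) - 9 = ((1 - (-3)/14) + 7) - 9 = ((1 - 1*(-3/14)) + 7) - 9 = ((1 + 3/14) + 7) - 9 = (17/14 + 7) - 9 = 115/14 - 9 = -11/14 ≈ -0.78571)
r*(-42 + 94) = -11*(-42 + 94)/14 = -11/14*52 = -286/7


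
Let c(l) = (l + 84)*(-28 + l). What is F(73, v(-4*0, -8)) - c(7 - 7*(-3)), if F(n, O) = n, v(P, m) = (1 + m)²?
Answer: 73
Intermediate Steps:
c(l) = (-28 + l)*(84 + l) (c(l) = (84 + l)*(-28 + l) = (-28 + l)*(84 + l))
F(73, v(-4*0, -8)) - c(7 - 7*(-3)) = 73 - (-2352 + (7 - 7*(-3))² + 56*(7 - 7*(-3))) = 73 - (-2352 + (7 + 21)² + 56*(7 + 21)) = 73 - (-2352 + 28² + 56*28) = 73 - (-2352 + 784 + 1568) = 73 - 1*0 = 73 + 0 = 73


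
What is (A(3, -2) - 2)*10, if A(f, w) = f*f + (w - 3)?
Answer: 20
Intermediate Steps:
A(f, w) = -3 + w + f**2 (A(f, w) = f**2 + (-3 + w) = -3 + w + f**2)
(A(3, -2) - 2)*10 = ((-3 - 2 + 3**2) - 2)*10 = ((-3 - 2 + 9) - 2)*10 = (4 - 2)*10 = 2*10 = 20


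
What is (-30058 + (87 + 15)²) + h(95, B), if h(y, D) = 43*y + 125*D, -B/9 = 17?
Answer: -34694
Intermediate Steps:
B = -153 (B = -9*17 = -153)
(-30058 + (87 + 15)²) + h(95, B) = (-30058 + (87 + 15)²) + (43*95 + 125*(-153)) = (-30058 + 102²) + (4085 - 19125) = (-30058 + 10404) - 15040 = -19654 - 15040 = -34694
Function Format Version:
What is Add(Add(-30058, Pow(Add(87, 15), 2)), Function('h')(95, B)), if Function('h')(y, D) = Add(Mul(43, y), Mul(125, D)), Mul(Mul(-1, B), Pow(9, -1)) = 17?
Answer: -34694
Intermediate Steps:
B = -153 (B = Mul(-9, 17) = -153)
Add(Add(-30058, Pow(Add(87, 15), 2)), Function('h')(95, B)) = Add(Add(-30058, Pow(Add(87, 15), 2)), Add(Mul(43, 95), Mul(125, -153))) = Add(Add(-30058, Pow(102, 2)), Add(4085, -19125)) = Add(Add(-30058, 10404), -15040) = Add(-19654, -15040) = -34694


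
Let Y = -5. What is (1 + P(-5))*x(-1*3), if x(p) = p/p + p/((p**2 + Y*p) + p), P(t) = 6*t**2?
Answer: 906/7 ≈ 129.43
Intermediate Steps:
x(p) = 1 + p/(p**2 - 4*p) (x(p) = p/p + p/((p**2 - 5*p) + p) = 1 + p/(p**2 - 4*p))
(1 + P(-5))*x(-1*3) = (1 + 6*(-5)**2)*((-3 - 1*3)/(-4 - 1*3)) = (1 + 6*25)*((-3 - 3)/(-4 - 3)) = (1 + 150)*(-6/(-7)) = 151*(-1/7*(-6)) = 151*(6/7) = 906/7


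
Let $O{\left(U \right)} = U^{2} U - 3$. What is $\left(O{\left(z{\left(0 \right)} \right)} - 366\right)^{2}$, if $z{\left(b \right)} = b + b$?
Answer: $136161$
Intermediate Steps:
$z{\left(b \right)} = 2 b$
$O{\left(U \right)} = -3 + U^{3}$ ($O{\left(U \right)} = U^{3} - 3 = -3 + U^{3}$)
$\left(O{\left(z{\left(0 \right)} \right)} - 366\right)^{2} = \left(\left(-3 + \left(2 \cdot 0\right)^{3}\right) - 366\right)^{2} = \left(\left(-3 + 0^{3}\right) - 366\right)^{2} = \left(\left(-3 + 0\right) - 366\right)^{2} = \left(-3 - 366\right)^{2} = \left(-369\right)^{2} = 136161$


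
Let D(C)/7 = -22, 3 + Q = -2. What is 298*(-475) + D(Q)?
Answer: -141704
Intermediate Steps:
Q = -5 (Q = -3 - 2 = -5)
D(C) = -154 (D(C) = 7*(-22) = -154)
298*(-475) + D(Q) = 298*(-475) - 154 = -141550 - 154 = -141704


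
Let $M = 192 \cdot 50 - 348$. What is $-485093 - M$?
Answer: $-494345$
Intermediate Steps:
$M = 9252$ ($M = 9600 - 348 = 9252$)
$-485093 - M = -485093 - 9252 = -494345$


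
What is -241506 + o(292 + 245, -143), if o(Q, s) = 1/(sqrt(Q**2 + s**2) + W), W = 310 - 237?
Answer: -73294414507/303489 + sqrt(308818)/303489 ≈ -2.4151e+5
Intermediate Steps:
W = 73
o(Q, s) = 1/(73 + sqrt(Q**2 + s**2)) (o(Q, s) = 1/(sqrt(Q**2 + s**2) + 73) = 1/(73 + sqrt(Q**2 + s**2)))
-241506 + o(292 + 245, -143) = -241506 + 1/(73 + sqrt((292 + 245)**2 + (-143)**2)) = -241506 + 1/(73 + sqrt(537**2 + 20449)) = -241506 + 1/(73 + sqrt(288369 + 20449)) = -241506 + 1/(73 + sqrt(308818))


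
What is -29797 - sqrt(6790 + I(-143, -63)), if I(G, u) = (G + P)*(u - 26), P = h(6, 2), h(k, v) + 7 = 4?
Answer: -29797 - 2*sqrt(4946) ≈ -29938.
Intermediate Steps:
h(k, v) = -3 (h(k, v) = -7 + 4 = -3)
P = -3
I(G, u) = (-26 + u)*(-3 + G) (I(G, u) = (G - 3)*(u - 26) = (-3 + G)*(-26 + u) = (-26 + u)*(-3 + G))
-29797 - sqrt(6790 + I(-143, -63)) = -29797 - sqrt(6790 + (78 - 26*(-143) - 3*(-63) - 143*(-63))) = -29797 - sqrt(6790 + (78 + 3718 + 189 + 9009)) = -29797 - sqrt(6790 + 12994) = -29797 - sqrt(19784) = -29797 - 2*sqrt(4946)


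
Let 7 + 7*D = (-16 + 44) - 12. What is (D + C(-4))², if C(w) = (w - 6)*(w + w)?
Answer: 323761/49 ≈ 6607.4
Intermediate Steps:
C(w) = 2*w*(-6 + w) (C(w) = (-6 + w)*(2*w) = 2*w*(-6 + w))
D = 9/7 (D = -1 + ((-16 + 44) - 12)/7 = -1 + (28 - 12)/7 = -1 + (⅐)*16 = -1 + 16/7 = 9/7 ≈ 1.2857)
(D + C(-4))² = (9/7 + 2*(-4)*(-6 - 4))² = (9/7 + 2*(-4)*(-10))² = (9/7 + 80)² = (569/7)² = 323761/49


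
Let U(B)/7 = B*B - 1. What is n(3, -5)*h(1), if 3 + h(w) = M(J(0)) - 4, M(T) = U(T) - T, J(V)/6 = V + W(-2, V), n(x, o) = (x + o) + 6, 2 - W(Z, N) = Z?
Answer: 15976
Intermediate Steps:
W(Z, N) = 2 - Z
U(B) = -7 + 7*B² (U(B) = 7*(B*B - 1) = 7*(B² - 1) = 7*(-1 + B²) = -7 + 7*B²)
n(x, o) = 6 + o + x (n(x, o) = (o + x) + 6 = 6 + o + x)
J(V) = 24 + 6*V (J(V) = 6*(V + (2 - 1*(-2))) = 6*(V + (2 + 2)) = 6*(V + 4) = 6*(4 + V) = 24 + 6*V)
M(T) = -7 - T + 7*T² (M(T) = (-7 + 7*T²) - T = -7 - T + 7*T²)
h(w) = 3994 (h(w) = -3 + ((-7 - (24 + 6*0) + 7*(24 + 6*0)²) - 4) = -3 + ((-7 - (24 + 0) + 7*(24 + 0)²) - 4) = -3 + ((-7 - 1*24 + 7*24²) - 4) = -3 + ((-7 - 24 + 7*576) - 4) = -3 + ((-7 - 24 + 4032) - 4) = -3 + (4001 - 4) = -3 + 3997 = 3994)
n(3, -5)*h(1) = (6 - 5 + 3)*3994 = 4*3994 = 15976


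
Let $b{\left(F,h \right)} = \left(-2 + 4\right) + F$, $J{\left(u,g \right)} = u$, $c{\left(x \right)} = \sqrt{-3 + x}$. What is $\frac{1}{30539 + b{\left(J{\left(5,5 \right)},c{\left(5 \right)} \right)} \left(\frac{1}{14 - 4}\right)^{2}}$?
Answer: $\frac{100}{3053907} \approx 3.2745 \cdot 10^{-5}$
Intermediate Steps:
$b{\left(F,h \right)} = 2 + F$
$\frac{1}{30539 + b{\left(J{\left(5,5 \right)},c{\left(5 \right)} \right)} \left(\frac{1}{14 - 4}\right)^{2}} = \frac{1}{30539 + \left(2 + 5\right) \left(\frac{1}{14 - 4}\right)^{2}} = \frac{1}{30539 + 7 \left(\frac{1}{10}\right)^{2}} = \frac{1}{30539 + \frac{7}{100}} = \frac{1}{\frac{3053907}{100}} = \frac{100}{3053907}$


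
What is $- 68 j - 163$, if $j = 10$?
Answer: $-843$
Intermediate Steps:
$- 68 j - 163 = \left(-68\right) 10 - 163 = -680 - 163 = -843$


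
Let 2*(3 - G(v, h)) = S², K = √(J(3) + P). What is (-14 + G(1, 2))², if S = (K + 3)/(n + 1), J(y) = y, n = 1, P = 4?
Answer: 2767/16 + 39*√7/2 ≈ 224.53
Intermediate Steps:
K = √7 (K = √(3 + 4) = √7 ≈ 2.6458)
S = 3/2 + √7/2 (S = (√7 + 3)/(1 + 1) = (3 + √7)/2 = (3 + √7)*(½) = 3/2 + √7/2 ≈ 2.8229)
G(v, h) = 3 - (3/2 + √7/2)²/2
(-14 + G(1, 2))² = (-14 + (1 - 3*√7/4))² = (-13 - 3*√7/4)²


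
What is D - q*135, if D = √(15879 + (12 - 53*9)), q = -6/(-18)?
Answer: -45 + √15414 ≈ 79.153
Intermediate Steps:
q = ⅓ (q = -6*(-1/18) = ⅓ ≈ 0.33333)
D = √15414 (D = √(15879 + (12 - 477)) = √(15879 - 465) = √15414 ≈ 124.15)
D - q*135 = √15414 - 135/3 = √15414 - 1*45 = √15414 - 45 = -45 + √15414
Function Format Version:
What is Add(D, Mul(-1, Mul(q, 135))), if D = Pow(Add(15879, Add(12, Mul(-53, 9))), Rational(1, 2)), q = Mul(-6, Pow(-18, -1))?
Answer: Add(-45, Pow(15414, Rational(1, 2))) ≈ 79.153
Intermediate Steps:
q = Rational(1, 3) (q = Mul(-6, Rational(-1, 18)) = Rational(1, 3) ≈ 0.33333)
D = Pow(15414, Rational(1, 2)) (D = Pow(Add(15879, Add(12, -477)), Rational(1, 2)) = Pow(Add(15879, -465), Rational(1, 2)) = Pow(15414, Rational(1, 2)) ≈ 124.15)
Add(D, Mul(-1, Mul(q, 135))) = Add(Pow(15414, Rational(1, 2)), Mul(-1, Mul(Rational(1, 3), 135))) = Add(Pow(15414, Rational(1, 2)), Mul(-1, 45)) = Add(Pow(15414, Rational(1, 2)), -45) = Add(-45, Pow(15414, Rational(1, 2)))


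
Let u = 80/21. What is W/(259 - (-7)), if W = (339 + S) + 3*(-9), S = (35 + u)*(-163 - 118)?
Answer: -222463/5586 ≈ -39.825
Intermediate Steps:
u = 80/21 (u = 80*(1/21) = 80/21 ≈ 3.8095)
S = -229015/21 (S = (35 + 80/21)*(-163 - 118) = (815/21)*(-281) = -229015/21 ≈ -10905.)
W = -222463/21 (W = (339 - 229015/21) + 3*(-9) = -221896/21 - 27 = -222463/21 ≈ -10593.)
W/(259 - (-7)) = -222463/(21*(259 - (-7))) = -222463/(21*(259 - 1*(-7))) = -222463/(21*(259 + 7)) = -222463/21/266 = -222463/21*1/266 = -222463/5586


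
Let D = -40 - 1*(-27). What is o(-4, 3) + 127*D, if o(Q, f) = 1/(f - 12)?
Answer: -14860/9 ≈ -1651.1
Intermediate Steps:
D = -13 (D = -40 + 27 = -13)
o(Q, f) = 1/(-12 + f)
o(-4, 3) + 127*D = 1/(-12 + 3) + 127*(-13) = 1/(-9) - 1651 = -⅑ - 1651 = -14860/9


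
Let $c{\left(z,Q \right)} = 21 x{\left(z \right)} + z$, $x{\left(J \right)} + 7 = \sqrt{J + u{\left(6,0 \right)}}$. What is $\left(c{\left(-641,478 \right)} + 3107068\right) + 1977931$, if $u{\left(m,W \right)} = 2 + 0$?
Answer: $5084211 + 63 i \sqrt{71} \approx 5.0842 \cdot 10^{6} + 530.85 i$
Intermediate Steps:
$u{\left(m,W \right)} = 2$
$x{\left(J \right)} = -7 + \sqrt{2 + J}$ ($x{\left(J \right)} = -7 + \sqrt{J + 2} = -7 + \sqrt{2 + J}$)
$c{\left(z,Q \right)} = -147 + z + 21 \sqrt{2 + z}$ ($c{\left(z,Q \right)} = 21 \left(-7 + \sqrt{2 + z}\right) + z = \left(-147 + 21 \sqrt{2 + z}\right) + z = -147 + z + 21 \sqrt{2 + z}$)
$\left(c{\left(-641,478 \right)} + 3107068\right) + 1977931 = \left(\left(-147 - 641 + 21 \sqrt{2 - 641}\right) + 3107068\right) + 1977931 = \left(\left(-147 - 641 + 21 \sqrt{-639}\right) + 3107068\right) + 1977931 = \left(\left(-147 - 641 + 21 \cdot 3 i \sqrt{71}\right) + 3107068\right) + 1977931 = \left(\left(-147 - 641 + 63 i \sqrt{71}\right) + 3107068\right) + 1977931 = \left(\left(-788 + 63 i \sqrt{71}\right) + 3107068\right) + 1977931 = \left(3106280 + 63 i \sqrt{71}\right) + 1977931 = 5084211 + 63 i \sqrt{71}$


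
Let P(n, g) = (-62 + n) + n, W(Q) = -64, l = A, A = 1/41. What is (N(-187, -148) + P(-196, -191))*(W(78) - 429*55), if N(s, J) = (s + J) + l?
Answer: 765321332/41 ≈ 1.8666e+7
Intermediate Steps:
A = 1/41 ≈ 0.024390
l = 1/41 ≈ 0.024390
N(s, J) = 1/41 + J + s (N(s, J) = (s + J) + 1/41 = (J + s) + 1/41 = 1/41 + J + s)
P(n, g) = -62 + 2*n
(N(-187, -148) + P(-196, -191))*(W(78) - 429*55) = ((1/41 - 148 - 187) + (-62 + 2*(-196)))*(-64 - 429*55) = (-13734/41 + (-62 - 392))*(-64 - 23595) = (-13734/41 - 454)*(-23659) = -32348/41*(-23659) = 765321332/41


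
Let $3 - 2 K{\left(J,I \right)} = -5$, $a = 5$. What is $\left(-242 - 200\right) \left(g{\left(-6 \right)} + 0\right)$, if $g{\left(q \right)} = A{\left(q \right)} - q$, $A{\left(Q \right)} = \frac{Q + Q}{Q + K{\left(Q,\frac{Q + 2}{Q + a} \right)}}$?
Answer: $-5304$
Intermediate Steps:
$K{\left(J,I \right)} = 4$ ($K{\left(J,I \right)} = \frac{3}{2} - - \frac{5}{2} = \frac{3}{2} + \frac{5}{2} = 4$)
$A{\left(Q \right)} = \frac{2 Q}{4 + Q}$ ($A{\left(Q \right)} = \frac{Q + Q}{Q + 4} = \frac{2 Q}{4 + Q}$)
$g{\left(q \right)} = - q + \frac{2 q}{4 + q}$ ($g{\left(q \right)} = \frac{2 q}{4 + q} - q = - q + \frac{2 q}{4 + q}$)
$\left(-242 - 200\right) \left(g{\left(-6 \right)} + 0\right) = \left(-242 - 200\right) \left(- \frac{6 \left(-2 - -6\right)}{4 - 6} + 0\right) = - 442 \left(- \frac{6 \left(-2 + 6\right)}{-2} + 0\right) = - 442 \left(\left(-6\right) \left(- \frac{1}{2}\right) 4 + 0\right) = - 442 \left(12 + 0\right) = \left(-442\right) 12 = -5304$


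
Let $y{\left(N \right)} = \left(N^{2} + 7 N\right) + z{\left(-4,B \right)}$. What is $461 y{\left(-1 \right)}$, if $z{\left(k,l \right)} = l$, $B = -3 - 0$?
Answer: $-4149$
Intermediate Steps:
$B = -3$ ($B = -3 + 0 = -3$)
$y{\left(N \right)} = -3 + N^{2} + 7 N$ ($y{\left(N \right)} = \left(N^{2} + 7 N\right) - 3 = -3 + N^{2} + 7 N$)
$461 y{\left(-1 \right)} = 461 \left(-3 + \left(-1\right)^{2} + 7 \left(-1\right)\right) = 461 \left(-3 + 1 - 7\right) = 461 \left(-9\right) = -4149$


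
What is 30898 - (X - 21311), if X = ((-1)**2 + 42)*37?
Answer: 50618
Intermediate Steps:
X = 1591 (X = (1 + 42)*37 = 43*37 = 1591)
30898 - (X - 21311) = 30898 - (1591 - 21311) = 30898 - 1*(-19720) = 30898 + 19720 = 50618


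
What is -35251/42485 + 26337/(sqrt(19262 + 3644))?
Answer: -35251/42485 + 26337*sqrt(22906)/22906 ≈ 173.19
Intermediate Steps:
-35251/42485 + 26337/(sqrt(19262 + 3644)) = -35251*1/42485 + 26337/(sqrt(22906)) = -35251/42485 + 26337*(sqrt(22906)/22906) = -35251/42485 + 26337*sqrt(22906)/22906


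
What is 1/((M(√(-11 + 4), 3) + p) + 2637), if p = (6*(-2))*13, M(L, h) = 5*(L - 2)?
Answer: 353/872288 - 5*I*√7/6106016 ≈ 0.00040468 - 2.1665e-6*I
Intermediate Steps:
M(L, h) = -10 + 5*L (M(L, h) = 5*(-2 + L) = -10 + 5*L)
p = -156 (p = -12*13 = -156)
1/((M(√(-11 + 4), 3) + p) + 2637) = 1/(((-10 + 5*√(-11 + 4)) - 156) + 2637) = 1/(((-10 + 5*√(-7)) - 156) + 2637) = 1/(((-10 + 5*(I*√7)) - 156) + 2637) = 1/(((-10 + 5*I*√7) - 156) + 2637) = 1/((-166 + 5*I*√7) + 2637) = 1/(2471 + 5*I*√7)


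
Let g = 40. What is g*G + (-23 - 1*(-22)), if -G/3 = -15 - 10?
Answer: 2999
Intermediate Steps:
G = 75 (G = -3*(-15 - 10) = -3*(-25) = 75)
g*G + (-23 - 1*(-22)) = 40*75 + (-23 - 1*(-22)) = 3000 + (-23 + 22) = 3000 - 1 = 2999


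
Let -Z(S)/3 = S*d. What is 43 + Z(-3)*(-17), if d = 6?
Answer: -875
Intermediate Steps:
Z(S) = -18*S (Z(S) = -3*S*6 = -18*S)
43 + Z(-3)*(-17) = 43 - 18*(-3)*(-17) = 43 + 54*(-17) = 43 - 918 = -875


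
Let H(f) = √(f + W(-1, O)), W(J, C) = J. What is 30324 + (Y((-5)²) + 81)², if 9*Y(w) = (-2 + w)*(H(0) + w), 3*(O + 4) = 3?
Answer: 1385377/27 + 59984*I/81 ≈ 51310.0 + 740.54*I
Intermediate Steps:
O = -3 (O = -4 + (⅓)*3 = -4 + 1 = -3)
H(f) = √(-1 + f) (H(f) = √(f - 1) = √(-1 + f))
Y(w) = (-2 + w)*(I + w)/9 (Y(w) = ((-2 + w)*(√(-1 + 0) + w))/9 = ((-2 + w)*(√(-1) + w))/9 = ((-2 + w)*(I + w))/9 = (-2 + w)*(I + w)/9)
30324 + (Y((-5)²) + 81)² = 30324 + ((-2*I/9 + ((-5)²)²/9 + (⅑)*(-5)²*(-2 + I)) + 81)² = 30324 + ((-2*I/9 + (⅑)*25² + (⅑)*25*(-2 + I)) + 81)² = 30324 + ((-2*I/9 + (⅑)*625 + (-50/9 + 25*I/9)) + 81)² = 30324 + ((-2*I/9 + 625/9 + (-50/9 + 25*I/9)) + 81)² = 30324 + ((575/9 + 23*I/9) + 81)² = 30324 + (1304/9 + 23*I/9)²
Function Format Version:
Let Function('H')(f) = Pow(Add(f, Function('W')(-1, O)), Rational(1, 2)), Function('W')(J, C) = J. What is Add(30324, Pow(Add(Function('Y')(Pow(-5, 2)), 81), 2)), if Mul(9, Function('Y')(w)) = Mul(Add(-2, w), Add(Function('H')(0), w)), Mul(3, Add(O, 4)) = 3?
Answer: Add(Rational(1385377, 27), Mul(Rational(59984, 81), I)) ≈ Add(51310., Mul(740.54, I))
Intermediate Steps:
O = -3 (O = Add(-4, Mul(Rational(1, 3), 3)) = Add(-4, 1) = -3)
Function('H')(f) = Pow(Add(-1, f), Rational(1, 2)) (Function('H')(f) = Pow(Add(f, -1), Rational(1, 2)) = Pow(Add(-1, f), Rational(1, 2)))
Function('Y')(w) = Mul(Rational(1, 9), Add(-2, w), Add(I, w)) (Function('Y')(w) = Mul(Rational(1, 9), Mul(Add(-2, w), Add(Pow(Add(-1, 0), Rational(1, 2)), w))) = Mul(Rational(1, 9), Mul(Add(-2, w), Add(Pow(-1, Rational(1, 2)), w))) = Mul(Rational(1, 9), Mul(Add(-2, w), Add(I, w))) = Mul(Rational(1, 9), Add(-2, w), Add(I, w)))
Add(30324, Pow(Add(Function('Y')(Pow(-5, 2)), 81), 2)) = Add(30324, Pow(Add(Add(Mul(Rational(-2, 9), I), Mul(Rational(1, 9), Pow(Pow(-5, 2), 2)), Mul(Rational(1, 9), Pow(-5, 2), Add(-2, I))), 81), 2)) = Add(30324, Pow(Add(Add(Mul(Rational(-2, 9), I), Mul(Rational(1, 9), Pow(25, 2)), Mul(Rational(1, 9), 25, Add(-2, I))), 81), 2)) = Add(30324, Pow(Add(Add(Mul(Rational(-2, 9), I), Mul(Rational(1, 9), 625), Add(Rational(-50, 9), Mul(Rational(25, 9), I))), 81), 2)) = Add(30324, Pow(Add(Add(Mul(Rational(-2, 9), I), Rational(625, 9), Add(Rational(-50, 9), Mul(Rational(25, 9), I))), 81), 2)) = Add(30324, Pow(Add(Add(Rational(575, 9), Mul(Rational(23, 9), I)), 81), 2)) = Add(30324, Pow(Add(Rational(1304, 9), Mul(Rational(23, 9), I)), 2))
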